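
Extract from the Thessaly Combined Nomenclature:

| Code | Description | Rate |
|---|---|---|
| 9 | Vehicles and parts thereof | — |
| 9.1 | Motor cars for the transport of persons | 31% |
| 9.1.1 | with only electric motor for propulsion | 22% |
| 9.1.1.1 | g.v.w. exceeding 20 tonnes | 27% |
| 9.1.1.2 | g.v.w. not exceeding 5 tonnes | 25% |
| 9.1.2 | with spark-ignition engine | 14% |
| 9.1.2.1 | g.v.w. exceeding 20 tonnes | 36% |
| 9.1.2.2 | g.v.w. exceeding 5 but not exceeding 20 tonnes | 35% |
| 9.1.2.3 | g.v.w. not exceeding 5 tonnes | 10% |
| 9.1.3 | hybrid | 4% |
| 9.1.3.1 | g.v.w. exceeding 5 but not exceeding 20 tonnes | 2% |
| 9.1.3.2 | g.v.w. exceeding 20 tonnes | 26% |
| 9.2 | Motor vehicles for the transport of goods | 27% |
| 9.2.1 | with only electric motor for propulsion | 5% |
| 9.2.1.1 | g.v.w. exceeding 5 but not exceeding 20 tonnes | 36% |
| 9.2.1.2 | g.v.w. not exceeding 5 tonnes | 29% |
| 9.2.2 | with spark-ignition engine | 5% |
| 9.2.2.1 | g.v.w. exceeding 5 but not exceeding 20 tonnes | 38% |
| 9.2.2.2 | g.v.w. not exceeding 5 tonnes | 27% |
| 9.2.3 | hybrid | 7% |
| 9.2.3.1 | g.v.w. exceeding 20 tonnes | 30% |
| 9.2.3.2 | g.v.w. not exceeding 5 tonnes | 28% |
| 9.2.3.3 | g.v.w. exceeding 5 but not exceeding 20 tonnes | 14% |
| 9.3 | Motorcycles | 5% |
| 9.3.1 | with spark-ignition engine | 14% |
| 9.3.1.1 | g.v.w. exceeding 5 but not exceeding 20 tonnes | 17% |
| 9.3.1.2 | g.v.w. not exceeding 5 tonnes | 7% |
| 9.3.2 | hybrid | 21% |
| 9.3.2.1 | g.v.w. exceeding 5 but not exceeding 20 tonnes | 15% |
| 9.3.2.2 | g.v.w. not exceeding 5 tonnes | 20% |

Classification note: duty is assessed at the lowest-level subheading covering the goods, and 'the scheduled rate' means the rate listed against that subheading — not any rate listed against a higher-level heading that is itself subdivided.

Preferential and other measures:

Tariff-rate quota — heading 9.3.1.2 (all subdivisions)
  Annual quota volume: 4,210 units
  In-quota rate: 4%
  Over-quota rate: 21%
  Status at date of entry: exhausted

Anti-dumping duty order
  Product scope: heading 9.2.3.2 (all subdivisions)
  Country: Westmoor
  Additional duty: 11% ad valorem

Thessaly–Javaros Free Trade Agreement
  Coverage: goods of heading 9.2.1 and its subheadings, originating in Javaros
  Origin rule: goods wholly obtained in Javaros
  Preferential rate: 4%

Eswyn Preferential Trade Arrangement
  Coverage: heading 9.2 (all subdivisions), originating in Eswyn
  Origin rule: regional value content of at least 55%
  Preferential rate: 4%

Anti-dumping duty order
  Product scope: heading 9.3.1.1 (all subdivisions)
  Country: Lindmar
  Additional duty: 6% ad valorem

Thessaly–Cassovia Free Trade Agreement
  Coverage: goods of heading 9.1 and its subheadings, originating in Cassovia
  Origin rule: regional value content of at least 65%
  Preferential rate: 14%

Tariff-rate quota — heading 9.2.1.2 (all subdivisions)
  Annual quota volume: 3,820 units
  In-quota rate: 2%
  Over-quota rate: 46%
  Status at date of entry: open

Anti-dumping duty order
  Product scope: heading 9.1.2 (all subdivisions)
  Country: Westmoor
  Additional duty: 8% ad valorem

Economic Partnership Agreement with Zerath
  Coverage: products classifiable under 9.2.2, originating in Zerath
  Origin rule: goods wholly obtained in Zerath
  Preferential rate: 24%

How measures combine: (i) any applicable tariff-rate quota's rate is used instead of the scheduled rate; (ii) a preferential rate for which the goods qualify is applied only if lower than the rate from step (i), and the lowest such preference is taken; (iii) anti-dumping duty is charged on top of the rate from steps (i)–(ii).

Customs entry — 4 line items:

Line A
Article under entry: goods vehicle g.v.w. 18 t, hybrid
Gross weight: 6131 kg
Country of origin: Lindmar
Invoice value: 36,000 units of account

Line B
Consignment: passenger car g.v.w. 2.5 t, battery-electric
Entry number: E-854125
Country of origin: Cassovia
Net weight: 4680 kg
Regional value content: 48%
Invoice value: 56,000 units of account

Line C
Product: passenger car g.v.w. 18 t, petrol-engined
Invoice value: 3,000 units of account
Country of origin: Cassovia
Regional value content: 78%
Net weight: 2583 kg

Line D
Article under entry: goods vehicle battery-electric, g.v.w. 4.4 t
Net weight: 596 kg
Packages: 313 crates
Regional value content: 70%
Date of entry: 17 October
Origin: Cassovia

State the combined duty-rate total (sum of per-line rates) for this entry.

55%

Line A: goods vehicle → 9.2; hybrid → 9.2.3; g.v.w. 18 t → 9.2.3.3. Scheduled 14%. No special measure applies. → 14%.
Line B: passenger car → 9.1; battery-electric → 9.1.1; g.v.w. 2.5 t → 9.1.1.2. Scheduled 25%. Cassovia agreement on 9.1: RVC < 65%. → 25%.
Line C: passenger car → 9.1; petrol-engined → 9.1.2; g.v.w. 18 t → 9.1.2.2. Scheduled 35%. Cassovia agreement on 9.1: RVC ≥ 65% → 14% available; preferential 14%. → 14%.
Line D: goods vehicle → 9.2; battery-electric → 9.2.1; g.v.w. 4.4 t → 9.2.1.2. Scheduled 29%. quota on 9.2.1.2 open → in-quota 2%; Cassovia agreement on 9.1: 9.2.1.2 not covered. → 2%.
Sum: 14% + 25% + 14% + 2% = 55%.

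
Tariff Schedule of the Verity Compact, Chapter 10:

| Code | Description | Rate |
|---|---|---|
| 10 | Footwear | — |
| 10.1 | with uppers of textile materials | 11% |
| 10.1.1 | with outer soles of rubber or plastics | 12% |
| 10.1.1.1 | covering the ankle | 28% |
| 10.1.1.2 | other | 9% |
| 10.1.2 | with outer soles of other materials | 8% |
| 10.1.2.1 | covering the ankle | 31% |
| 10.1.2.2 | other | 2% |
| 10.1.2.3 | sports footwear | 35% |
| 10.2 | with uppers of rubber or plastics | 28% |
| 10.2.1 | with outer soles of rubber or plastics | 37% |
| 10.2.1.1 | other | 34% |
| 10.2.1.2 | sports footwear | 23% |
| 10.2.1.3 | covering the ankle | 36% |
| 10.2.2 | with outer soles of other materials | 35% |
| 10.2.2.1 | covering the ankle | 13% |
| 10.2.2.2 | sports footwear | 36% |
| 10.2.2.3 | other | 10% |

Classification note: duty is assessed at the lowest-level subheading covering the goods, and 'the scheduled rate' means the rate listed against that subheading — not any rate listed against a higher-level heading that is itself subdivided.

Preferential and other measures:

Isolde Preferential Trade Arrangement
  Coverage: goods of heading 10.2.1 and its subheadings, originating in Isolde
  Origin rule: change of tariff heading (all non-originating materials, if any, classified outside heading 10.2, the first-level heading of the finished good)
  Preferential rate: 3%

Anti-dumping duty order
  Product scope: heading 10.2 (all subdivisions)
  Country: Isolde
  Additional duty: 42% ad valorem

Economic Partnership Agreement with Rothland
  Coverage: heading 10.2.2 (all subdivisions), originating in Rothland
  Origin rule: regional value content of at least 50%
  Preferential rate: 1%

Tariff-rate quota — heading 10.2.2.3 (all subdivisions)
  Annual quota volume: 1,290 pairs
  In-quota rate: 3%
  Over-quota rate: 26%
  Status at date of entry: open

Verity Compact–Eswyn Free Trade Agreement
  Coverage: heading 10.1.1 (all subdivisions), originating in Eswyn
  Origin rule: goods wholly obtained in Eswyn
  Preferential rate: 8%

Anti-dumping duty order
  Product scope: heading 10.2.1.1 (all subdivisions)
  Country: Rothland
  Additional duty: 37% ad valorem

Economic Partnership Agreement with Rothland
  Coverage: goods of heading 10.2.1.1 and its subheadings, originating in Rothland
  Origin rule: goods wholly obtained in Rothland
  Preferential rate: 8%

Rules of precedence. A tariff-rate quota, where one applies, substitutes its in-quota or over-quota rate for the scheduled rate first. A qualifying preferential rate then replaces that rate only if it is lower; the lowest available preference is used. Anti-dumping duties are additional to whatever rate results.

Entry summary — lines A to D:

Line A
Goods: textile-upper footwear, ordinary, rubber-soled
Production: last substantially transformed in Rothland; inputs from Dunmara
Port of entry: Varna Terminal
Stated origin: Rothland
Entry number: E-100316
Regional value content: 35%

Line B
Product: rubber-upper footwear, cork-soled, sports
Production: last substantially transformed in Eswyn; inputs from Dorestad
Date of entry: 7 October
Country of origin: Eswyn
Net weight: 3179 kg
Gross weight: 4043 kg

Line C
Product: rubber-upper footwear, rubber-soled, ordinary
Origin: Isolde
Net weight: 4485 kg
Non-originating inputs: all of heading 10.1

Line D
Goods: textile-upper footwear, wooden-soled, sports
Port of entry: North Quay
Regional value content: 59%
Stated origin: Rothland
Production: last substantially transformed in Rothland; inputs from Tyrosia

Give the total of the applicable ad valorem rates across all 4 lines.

Line A: textile-upper → 10.1; rubber-soled → 10.1.1; ordinary → 10.1.1.2. Scheduled 9%. Rothland agreement on 10.2.2: 10.1.1.2 not covered; Rothland agreement on 10.2.1.1: 10.1.1.2 not covered. → 9%.
Line B: rubber-upper → 10.2; cork-soled → 10.2.2; sports → 10.2.2.2. Scheduled 36%. Eswyn agreement on 10.1.1: 10.2.2.2 not covered. → 36%.
Line C: rubber-upper → 10.2; rubber-soled → 10.2.1; ordinary → 10.2.1.1. Scheduled 34%. Isolde agreement on 10.2.1: CTH met → 3% available; preferential 3%; anti-dumping (Isolde, 10.2): +42%; total 3% + 42% = 45%. → 45%.
Line D: textile-upper → 10.1; wooden-soled → 10.1.2; sports → 10.1.2.3. Scheduled 35%. Rothland agreement on 10.2.2: 10.1.2.3 not covered; Rothland agreement on 10.2.1.1: 10.1.2.3 not covered. → 35%.
Sum: 9% + 36% + 45% + 35% = 125%.

125%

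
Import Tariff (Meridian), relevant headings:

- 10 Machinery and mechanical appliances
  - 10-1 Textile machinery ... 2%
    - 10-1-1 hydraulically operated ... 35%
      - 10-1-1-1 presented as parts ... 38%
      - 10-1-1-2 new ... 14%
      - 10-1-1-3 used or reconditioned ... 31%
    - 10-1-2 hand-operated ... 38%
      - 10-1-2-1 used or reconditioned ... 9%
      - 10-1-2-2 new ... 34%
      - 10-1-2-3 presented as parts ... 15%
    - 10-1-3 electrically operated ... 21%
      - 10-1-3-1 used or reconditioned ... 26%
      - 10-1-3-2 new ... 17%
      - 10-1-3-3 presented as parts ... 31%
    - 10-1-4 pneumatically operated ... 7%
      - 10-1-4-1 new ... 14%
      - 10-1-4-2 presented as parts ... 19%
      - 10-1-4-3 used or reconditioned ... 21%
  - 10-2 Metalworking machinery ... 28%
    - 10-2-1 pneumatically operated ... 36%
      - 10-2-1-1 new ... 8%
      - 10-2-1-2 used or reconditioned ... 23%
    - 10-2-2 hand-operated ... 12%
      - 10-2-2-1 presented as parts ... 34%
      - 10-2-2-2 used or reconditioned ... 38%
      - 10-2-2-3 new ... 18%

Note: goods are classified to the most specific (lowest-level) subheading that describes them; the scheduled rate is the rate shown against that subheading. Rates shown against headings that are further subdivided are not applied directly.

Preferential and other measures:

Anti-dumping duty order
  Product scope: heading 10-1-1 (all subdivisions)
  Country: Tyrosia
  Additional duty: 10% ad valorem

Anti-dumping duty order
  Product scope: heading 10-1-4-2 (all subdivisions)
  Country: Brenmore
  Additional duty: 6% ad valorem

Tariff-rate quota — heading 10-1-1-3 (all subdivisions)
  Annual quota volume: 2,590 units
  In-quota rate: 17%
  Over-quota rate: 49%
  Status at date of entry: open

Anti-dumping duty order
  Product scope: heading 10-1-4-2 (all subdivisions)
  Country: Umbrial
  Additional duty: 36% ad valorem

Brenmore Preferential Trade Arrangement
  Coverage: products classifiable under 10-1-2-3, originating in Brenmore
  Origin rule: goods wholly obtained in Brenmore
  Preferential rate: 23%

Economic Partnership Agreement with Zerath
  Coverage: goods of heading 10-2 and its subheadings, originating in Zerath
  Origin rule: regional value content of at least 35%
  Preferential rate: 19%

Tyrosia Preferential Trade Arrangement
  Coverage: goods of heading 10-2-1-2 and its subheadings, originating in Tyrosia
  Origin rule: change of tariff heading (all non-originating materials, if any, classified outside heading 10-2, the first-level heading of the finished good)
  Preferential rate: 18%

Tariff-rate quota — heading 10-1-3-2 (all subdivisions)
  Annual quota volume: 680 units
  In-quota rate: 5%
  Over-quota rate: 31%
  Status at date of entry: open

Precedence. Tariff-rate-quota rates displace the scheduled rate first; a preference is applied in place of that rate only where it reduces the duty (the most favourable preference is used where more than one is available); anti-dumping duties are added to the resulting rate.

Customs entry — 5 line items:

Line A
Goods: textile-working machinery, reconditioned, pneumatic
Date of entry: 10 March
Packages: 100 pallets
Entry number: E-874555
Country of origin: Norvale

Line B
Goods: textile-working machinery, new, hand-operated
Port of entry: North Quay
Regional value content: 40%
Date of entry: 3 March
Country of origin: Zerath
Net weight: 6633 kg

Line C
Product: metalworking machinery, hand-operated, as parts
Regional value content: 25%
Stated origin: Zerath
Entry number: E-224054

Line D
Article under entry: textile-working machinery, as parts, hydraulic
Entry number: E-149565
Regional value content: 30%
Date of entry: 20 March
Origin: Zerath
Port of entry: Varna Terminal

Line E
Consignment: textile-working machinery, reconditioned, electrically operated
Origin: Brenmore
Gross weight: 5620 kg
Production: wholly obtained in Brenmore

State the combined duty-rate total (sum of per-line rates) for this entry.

153%

Line A: textile-working → 10-1; pneumatic → 10-1-4; reconditioned → 10-1-4-3. Scheduled 21%. No special measure applies. → 21%.
Line B: textile-working → 10-1; hand-operated → 10-1-2; new → 10-1-2-2. Scheduled 34%. Zerath agreement on 10-2: 10-1-2-2 not covered. → 34%.
Line C: metalworking → 10-2; hand-operated → 10-2-2; as parts → 10-2-2-1. Scheduled 34%. Zerath agreement on 10-2: RVC < 35%. → 34%.
Line D: textile-working → 10-1; hydraulic → 10-1-1; as parts → 10-1-1-1. Scheduled 38%. Zerath agreement on 10-2: 10-1-1-1 not covered. → 38%.
Line E: textile-working → 10-1; electrically operated → 10-1-3; reconditioned → 10-1-3-1. Scheduled 26%. Brenmore agreement on 10-1-2-3: 10-1-3-1 not covered. → 26%.
Sum: 21% + 34% + 34% + 38% + 26% = 153%.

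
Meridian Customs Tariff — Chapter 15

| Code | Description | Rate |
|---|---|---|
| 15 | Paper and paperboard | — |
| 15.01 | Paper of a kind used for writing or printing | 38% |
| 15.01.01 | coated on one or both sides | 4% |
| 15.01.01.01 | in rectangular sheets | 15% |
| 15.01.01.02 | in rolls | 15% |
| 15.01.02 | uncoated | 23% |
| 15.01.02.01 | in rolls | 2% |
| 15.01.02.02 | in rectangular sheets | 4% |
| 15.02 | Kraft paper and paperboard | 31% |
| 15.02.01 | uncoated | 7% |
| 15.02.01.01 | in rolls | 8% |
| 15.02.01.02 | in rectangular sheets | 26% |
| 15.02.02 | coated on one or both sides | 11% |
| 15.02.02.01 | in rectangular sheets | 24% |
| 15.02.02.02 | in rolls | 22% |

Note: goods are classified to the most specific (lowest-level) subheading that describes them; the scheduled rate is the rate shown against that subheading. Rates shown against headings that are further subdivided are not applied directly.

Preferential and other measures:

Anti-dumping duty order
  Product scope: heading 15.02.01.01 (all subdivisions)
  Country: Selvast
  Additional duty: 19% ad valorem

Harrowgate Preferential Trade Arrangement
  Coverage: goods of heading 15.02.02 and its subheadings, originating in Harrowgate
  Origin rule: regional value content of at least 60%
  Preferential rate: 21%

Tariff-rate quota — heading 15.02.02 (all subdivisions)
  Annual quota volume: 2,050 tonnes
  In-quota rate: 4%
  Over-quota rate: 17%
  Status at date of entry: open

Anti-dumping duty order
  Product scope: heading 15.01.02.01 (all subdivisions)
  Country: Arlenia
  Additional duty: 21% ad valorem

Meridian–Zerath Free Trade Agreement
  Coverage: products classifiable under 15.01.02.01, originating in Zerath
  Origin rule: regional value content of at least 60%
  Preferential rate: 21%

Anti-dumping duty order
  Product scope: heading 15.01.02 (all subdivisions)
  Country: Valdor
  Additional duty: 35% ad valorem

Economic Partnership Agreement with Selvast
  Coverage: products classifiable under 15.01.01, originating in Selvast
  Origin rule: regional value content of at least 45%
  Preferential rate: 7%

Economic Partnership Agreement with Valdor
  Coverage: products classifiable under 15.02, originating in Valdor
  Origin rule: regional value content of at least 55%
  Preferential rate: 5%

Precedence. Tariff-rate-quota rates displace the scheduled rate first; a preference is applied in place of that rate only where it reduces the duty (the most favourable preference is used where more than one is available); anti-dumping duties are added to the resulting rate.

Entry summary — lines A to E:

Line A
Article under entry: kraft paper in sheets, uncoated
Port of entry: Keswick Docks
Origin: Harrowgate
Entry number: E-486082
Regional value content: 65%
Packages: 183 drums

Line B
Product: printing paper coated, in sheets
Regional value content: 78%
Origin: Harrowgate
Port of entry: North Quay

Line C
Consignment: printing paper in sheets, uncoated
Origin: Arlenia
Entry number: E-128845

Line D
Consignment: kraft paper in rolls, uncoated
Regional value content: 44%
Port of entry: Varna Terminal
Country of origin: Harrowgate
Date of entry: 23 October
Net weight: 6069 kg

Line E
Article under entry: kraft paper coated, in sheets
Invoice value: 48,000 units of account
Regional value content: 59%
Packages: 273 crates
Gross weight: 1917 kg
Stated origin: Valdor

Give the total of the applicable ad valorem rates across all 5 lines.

Line A: kraft paper → 15.02; uncoated → 15.02.01; in sheets → 15.02.01.02. Scheduled 26%. Harrowgate agreement on 15.02.02: 15.02.01.02 not covered. → 26%.
Line B: printing paper → 15.01; coated → 15.01.01; in sheets → 15.01.01.01. Scheduled 15%. Harrowgate agreement on 15.02.02: 15.01.01.01 not covered. → 15%.
Line C: printing paper → 15.01; uncoated → 15.01.02; in sheets → 15.01.02.02. Scheduled 4%. No special measure applies. → 4%.
Line D: kraft paper → 15.02; uncoated → 15.02.01; in rolls → 15.02.01.01. Scheduled 8%. Harrowgate agreement on 15.02.02: 15.02.01.01 not covered. → 8%.
Line E: kraft paper → 15.02; coated → 15.02.02; in sheets → 15.02.02.01. Scheduled 24%. quota on 15.02.02 open → in-quota 4%; Valdor agreement on 15.02: RVC ≥ 55% → 5% available; preference 5% not lower than 4% → no reduction. → 4%.
Sum: 26% + 15% + 4% + 8% + 4% = 57%.

57%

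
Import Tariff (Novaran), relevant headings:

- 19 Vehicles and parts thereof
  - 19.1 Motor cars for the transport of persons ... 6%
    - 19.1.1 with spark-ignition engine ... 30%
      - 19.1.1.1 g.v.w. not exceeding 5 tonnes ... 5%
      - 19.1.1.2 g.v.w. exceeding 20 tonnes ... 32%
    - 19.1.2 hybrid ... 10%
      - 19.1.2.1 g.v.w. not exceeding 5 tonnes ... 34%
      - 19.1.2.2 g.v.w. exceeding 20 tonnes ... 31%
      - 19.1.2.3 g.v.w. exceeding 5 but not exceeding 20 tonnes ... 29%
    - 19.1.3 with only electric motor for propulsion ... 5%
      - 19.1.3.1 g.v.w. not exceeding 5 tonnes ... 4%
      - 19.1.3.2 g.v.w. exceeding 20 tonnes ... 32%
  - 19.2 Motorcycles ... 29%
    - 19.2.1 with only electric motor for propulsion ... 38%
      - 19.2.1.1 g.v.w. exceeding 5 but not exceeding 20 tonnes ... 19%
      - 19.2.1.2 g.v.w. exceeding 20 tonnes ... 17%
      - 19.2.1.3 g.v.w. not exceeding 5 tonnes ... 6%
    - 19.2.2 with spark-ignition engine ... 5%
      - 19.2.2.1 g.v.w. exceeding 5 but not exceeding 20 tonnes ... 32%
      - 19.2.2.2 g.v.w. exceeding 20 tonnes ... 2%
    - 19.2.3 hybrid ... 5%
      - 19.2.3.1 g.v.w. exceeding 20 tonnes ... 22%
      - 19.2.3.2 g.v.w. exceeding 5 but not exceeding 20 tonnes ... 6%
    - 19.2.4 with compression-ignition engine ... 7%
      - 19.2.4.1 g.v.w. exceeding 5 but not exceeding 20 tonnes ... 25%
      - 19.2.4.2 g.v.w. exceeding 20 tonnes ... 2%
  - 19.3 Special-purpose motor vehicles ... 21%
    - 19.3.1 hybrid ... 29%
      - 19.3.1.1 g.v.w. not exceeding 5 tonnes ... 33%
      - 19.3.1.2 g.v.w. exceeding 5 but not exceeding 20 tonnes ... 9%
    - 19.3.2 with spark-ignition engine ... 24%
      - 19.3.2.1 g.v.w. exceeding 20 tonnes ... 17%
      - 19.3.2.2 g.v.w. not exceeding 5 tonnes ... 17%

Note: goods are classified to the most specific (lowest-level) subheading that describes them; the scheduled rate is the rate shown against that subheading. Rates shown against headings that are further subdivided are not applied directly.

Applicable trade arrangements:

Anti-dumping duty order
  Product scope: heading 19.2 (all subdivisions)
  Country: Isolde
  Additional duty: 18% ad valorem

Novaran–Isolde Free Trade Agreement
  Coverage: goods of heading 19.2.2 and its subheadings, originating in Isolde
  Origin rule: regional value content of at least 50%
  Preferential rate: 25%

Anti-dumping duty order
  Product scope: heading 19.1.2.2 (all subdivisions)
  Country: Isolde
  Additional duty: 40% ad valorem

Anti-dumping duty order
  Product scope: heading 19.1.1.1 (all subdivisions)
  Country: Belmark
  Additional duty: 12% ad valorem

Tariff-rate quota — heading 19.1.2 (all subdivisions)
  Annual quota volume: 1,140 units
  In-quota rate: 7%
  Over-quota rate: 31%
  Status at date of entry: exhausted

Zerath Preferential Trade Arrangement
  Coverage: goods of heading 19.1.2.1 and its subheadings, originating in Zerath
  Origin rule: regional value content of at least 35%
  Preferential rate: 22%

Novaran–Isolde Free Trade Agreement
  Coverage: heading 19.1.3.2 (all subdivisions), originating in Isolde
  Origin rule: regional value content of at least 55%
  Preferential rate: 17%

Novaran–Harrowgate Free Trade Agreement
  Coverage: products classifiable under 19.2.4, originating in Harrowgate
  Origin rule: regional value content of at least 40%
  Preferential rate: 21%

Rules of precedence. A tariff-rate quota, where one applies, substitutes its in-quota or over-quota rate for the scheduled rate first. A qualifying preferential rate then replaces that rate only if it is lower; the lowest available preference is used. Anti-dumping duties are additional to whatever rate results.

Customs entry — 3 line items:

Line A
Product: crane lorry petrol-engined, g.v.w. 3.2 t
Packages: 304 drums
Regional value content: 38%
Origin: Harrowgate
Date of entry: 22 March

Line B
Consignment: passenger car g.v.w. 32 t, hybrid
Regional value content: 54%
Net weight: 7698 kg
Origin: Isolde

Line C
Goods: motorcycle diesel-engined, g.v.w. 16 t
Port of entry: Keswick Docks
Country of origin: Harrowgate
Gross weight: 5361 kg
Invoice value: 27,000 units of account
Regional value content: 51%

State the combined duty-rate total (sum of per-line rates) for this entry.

Line A: crane lorry → 19.3; petrol-engined → 19.3.2; g.v.w. 3.2 t → 19.3.2.2. Scheduled 17%. Harrowgate agreement on 19.2.4: 19.3.2.2 not covered. → 17%.
Line B: passenger car → 19.1; hybrid → 19.1.2; g.v.w. 32 t → 19.1.2.2. Scheduled 31%. quota on 19.1.2 exhausted → over-quota 31%; Isolde agreement on 19.2.2: 19.1.2.2 not covered; Isolde agreement on 19.1.3.2: 19.1.2.2 not covered; anti-dumping (Isolde, 19.1.2.2): +40%; total 31% + 40% = 71%. → 71%.
Line C: motorcycle → 19.2; diesel-engined → 19.2.4; g.v.w. 16 t → 19.2.4.1. Scheduled 25%. Harrowgate agreement on 19.2.4: RVC ≥ 40% → 21% available; preferential 21%. → 21%.
Sum: 17% + 71% + 21% = 109%.

109%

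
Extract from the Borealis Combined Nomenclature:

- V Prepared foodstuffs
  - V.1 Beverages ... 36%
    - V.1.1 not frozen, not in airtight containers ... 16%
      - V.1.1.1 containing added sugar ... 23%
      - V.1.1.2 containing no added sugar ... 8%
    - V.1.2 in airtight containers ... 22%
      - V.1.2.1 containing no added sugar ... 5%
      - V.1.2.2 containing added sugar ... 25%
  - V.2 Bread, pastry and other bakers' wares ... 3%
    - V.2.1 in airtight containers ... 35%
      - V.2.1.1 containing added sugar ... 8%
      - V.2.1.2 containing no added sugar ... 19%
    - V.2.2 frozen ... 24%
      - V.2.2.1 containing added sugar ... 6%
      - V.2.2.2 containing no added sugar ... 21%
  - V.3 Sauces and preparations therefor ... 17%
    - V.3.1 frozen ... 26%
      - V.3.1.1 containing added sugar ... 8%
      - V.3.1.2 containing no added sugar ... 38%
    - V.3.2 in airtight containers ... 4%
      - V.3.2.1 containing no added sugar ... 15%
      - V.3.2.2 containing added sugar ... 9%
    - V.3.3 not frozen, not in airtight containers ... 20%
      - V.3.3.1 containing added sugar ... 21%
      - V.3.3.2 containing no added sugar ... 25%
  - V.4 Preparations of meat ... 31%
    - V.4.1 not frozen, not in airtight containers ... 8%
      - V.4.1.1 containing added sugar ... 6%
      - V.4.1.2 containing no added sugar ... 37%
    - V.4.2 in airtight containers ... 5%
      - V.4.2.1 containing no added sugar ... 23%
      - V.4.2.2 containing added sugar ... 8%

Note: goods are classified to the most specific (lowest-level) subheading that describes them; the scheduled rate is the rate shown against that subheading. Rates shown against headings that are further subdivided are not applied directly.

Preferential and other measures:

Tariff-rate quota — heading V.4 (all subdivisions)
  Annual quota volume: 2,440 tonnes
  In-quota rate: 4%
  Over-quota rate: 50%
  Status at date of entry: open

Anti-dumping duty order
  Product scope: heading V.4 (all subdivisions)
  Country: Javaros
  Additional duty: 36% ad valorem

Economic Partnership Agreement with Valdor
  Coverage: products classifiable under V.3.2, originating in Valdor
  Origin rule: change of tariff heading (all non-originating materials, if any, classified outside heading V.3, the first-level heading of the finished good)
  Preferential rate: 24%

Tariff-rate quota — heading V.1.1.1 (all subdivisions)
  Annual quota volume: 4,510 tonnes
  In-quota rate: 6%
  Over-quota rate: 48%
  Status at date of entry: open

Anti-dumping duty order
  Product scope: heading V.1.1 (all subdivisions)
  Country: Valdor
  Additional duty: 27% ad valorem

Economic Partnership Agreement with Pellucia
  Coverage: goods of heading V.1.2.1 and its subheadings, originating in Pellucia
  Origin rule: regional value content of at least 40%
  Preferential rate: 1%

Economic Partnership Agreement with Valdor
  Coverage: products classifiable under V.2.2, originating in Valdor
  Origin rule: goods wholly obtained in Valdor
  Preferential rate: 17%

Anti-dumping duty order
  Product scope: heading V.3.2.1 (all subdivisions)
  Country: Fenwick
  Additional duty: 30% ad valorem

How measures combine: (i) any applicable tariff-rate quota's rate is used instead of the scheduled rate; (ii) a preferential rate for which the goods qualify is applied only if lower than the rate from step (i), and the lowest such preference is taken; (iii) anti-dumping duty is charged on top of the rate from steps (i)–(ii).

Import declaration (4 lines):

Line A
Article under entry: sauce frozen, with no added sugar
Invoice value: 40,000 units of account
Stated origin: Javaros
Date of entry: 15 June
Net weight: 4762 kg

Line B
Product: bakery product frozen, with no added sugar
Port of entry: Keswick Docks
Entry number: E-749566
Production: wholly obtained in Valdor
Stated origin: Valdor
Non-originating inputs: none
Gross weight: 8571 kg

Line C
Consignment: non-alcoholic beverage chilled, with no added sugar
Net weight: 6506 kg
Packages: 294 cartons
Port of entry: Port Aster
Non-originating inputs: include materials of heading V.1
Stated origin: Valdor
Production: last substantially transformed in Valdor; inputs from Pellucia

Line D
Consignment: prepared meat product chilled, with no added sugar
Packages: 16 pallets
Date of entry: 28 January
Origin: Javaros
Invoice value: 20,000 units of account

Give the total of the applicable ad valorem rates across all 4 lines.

130%

Line A: sauce → V.3; frozen → V.3.1; with no added sugar → V.3.1.2. Scheduled 38%. No special measure applies. → 38%.
Line B: bakery product → V.2; frozen → V.2.2; with no added sugar → V.2.2.2. Scheduled 21%. Valdor agreement on V.3.2: V.2.2.2 not covered; Valdor agreement on V.2.2: wholly obtained → 17% available; preferential 17%. → 17%.
Line C: non-alcoholic beverage → V.1; chilled → V.1.1; with no added sugar → V.1.1.2. Scheduled 8%. Valdor agreement on V.3.2: V.1.1.2 not covered; Valdor agreement on V.2.2: V.1.1.2 not covered; anti-dumping (Valdor, V.1.1): +27%; total 8% + 27% = 35%. → 35%.
Line D: prepared meat product → V.4; chilled → V.4.1; with no added sugar → V.4.1.2. Scheduled 37%. quota on V.4 open → in-quota 4%; anti-dumping (Javaros, V.4): +36%; total 4% + 36% = 40%. → 40%.
Sum: 38% + 17% + 35% + 40% = 130%.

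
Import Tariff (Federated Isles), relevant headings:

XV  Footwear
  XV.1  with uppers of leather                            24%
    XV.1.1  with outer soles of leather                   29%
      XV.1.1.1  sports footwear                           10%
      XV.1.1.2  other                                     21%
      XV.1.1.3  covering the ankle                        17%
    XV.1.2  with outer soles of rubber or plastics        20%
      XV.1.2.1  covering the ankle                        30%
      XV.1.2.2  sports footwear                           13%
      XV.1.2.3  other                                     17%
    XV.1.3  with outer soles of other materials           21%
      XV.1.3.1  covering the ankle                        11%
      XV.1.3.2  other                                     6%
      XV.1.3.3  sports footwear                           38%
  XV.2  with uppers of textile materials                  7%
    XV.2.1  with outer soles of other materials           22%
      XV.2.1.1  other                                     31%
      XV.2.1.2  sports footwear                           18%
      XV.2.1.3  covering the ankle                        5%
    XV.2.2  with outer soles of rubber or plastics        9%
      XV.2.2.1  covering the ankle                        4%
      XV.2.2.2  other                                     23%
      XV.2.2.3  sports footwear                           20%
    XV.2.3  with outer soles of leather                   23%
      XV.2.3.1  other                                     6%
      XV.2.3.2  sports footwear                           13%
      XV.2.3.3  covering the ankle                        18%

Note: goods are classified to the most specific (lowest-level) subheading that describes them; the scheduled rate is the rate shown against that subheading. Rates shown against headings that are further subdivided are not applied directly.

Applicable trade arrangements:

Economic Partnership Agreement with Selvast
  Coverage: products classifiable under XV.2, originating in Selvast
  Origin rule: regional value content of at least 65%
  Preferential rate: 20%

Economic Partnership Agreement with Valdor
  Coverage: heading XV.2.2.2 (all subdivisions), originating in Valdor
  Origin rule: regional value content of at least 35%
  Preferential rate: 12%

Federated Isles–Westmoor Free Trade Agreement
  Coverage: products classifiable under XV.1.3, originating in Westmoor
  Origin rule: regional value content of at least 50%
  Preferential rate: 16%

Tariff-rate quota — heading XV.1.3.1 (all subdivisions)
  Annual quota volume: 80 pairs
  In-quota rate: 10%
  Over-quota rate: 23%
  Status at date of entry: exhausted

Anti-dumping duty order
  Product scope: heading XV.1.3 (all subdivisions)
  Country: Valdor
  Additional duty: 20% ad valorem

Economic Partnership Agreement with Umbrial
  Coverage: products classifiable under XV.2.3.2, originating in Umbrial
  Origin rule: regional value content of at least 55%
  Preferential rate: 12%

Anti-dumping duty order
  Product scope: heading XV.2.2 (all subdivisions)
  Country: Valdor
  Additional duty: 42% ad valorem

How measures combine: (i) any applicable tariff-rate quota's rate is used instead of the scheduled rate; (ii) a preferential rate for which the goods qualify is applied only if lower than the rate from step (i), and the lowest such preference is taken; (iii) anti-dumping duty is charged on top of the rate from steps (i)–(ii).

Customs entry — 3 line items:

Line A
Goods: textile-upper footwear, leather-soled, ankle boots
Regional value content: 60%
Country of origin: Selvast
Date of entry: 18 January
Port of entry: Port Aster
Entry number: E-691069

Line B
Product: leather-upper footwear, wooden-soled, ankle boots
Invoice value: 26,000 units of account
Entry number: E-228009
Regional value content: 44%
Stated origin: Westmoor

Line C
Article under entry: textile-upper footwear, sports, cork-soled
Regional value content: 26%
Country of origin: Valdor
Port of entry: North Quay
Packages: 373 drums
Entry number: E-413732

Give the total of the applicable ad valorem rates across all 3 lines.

59%

Line A: textile-upper → XV.2; leather-soled → XV.2.3; ankle boots → XV.2.3.3. Scheduled 18%. Selvast agreement on XV.2: RVC < 65%. → 18%.
Line B: leather-upper → XV.1; wooden-soled → XV.1.3; ankle boots → XV.1.3.1. Scheduled 11%. quota on XV.1.3.1 exhausted → over-quota 23%; Westmoor agreement on XV.1.3: RVC < 50%. → 23%.
Line C: textile-upper → XV.2; cork-soled → XV.2.1; sports → XV.2.1.2. Scheduled 18%. Valdor agreement on XV.2.2.2: XV.2.1.2 not covered. → 18%.
Sum: 18% + 23% + 18% = 59%.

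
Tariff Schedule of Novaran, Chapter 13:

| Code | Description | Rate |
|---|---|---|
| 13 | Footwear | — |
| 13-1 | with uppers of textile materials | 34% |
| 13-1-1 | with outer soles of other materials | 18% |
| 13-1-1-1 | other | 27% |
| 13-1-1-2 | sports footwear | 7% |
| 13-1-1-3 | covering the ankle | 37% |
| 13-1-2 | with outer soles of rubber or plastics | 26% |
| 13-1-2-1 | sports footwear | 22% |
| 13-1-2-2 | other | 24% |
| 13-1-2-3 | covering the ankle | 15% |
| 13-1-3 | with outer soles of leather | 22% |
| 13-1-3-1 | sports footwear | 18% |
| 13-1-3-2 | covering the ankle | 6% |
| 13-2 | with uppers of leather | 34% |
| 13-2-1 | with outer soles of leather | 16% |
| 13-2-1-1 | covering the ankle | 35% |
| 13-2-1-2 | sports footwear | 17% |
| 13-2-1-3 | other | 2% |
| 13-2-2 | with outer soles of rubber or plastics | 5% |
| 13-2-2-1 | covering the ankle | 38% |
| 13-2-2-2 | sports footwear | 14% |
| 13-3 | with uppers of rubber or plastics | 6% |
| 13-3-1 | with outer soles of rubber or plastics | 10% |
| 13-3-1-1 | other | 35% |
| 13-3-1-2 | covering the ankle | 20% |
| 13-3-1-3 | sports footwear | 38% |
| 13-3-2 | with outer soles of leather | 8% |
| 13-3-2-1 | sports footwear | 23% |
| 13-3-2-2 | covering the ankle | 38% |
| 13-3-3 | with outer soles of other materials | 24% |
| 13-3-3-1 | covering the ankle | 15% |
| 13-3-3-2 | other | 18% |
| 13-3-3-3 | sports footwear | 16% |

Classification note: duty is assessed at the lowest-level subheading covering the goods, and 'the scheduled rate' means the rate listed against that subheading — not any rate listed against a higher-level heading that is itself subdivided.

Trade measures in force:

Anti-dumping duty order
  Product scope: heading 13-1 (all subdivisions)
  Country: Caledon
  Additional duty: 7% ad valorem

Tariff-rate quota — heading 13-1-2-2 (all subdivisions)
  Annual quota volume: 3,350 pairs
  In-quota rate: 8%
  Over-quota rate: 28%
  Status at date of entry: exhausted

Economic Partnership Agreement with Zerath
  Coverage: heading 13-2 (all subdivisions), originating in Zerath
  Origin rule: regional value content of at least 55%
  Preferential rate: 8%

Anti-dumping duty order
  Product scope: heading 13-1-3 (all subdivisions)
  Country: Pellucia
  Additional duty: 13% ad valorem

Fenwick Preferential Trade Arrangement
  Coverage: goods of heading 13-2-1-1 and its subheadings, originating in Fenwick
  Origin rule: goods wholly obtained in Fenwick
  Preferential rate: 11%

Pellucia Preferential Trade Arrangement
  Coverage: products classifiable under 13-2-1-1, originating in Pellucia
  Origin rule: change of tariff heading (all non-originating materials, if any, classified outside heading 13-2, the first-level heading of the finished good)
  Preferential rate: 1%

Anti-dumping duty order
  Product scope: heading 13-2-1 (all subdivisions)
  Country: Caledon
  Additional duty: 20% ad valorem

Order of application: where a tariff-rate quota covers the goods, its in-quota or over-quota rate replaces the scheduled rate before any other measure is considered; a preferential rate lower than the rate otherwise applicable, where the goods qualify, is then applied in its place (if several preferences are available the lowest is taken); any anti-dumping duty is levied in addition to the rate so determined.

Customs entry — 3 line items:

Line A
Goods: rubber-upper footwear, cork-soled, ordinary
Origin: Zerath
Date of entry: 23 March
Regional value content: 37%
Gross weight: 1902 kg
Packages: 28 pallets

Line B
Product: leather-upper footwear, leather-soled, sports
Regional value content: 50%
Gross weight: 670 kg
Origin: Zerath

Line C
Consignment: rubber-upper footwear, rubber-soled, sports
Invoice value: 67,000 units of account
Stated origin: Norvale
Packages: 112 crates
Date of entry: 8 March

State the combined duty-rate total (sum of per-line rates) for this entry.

Line A: rubber-upper → 13-3; cork-soled → 13-3-3; ordinary → 13-3-3-2. Scheduled 18%. Zerath agreement on 13-2: 13-3-3-2 not covered. → 18%.
Line B: leather-upper → 13-2; leather-soled → 13-2-1; sports → 13-2-1-2. Scheduled 17%. Zerath agreement on 13-2: RVC < 55%. → 17%.
Line C: rubber-upper → 13-3; rubber-soled → 13-3-1; sports → 13-3-1-3. Scheduled 38%. No special measure applies. → 38%.
Sum: 18% + 17% + 38% = 73%.

73%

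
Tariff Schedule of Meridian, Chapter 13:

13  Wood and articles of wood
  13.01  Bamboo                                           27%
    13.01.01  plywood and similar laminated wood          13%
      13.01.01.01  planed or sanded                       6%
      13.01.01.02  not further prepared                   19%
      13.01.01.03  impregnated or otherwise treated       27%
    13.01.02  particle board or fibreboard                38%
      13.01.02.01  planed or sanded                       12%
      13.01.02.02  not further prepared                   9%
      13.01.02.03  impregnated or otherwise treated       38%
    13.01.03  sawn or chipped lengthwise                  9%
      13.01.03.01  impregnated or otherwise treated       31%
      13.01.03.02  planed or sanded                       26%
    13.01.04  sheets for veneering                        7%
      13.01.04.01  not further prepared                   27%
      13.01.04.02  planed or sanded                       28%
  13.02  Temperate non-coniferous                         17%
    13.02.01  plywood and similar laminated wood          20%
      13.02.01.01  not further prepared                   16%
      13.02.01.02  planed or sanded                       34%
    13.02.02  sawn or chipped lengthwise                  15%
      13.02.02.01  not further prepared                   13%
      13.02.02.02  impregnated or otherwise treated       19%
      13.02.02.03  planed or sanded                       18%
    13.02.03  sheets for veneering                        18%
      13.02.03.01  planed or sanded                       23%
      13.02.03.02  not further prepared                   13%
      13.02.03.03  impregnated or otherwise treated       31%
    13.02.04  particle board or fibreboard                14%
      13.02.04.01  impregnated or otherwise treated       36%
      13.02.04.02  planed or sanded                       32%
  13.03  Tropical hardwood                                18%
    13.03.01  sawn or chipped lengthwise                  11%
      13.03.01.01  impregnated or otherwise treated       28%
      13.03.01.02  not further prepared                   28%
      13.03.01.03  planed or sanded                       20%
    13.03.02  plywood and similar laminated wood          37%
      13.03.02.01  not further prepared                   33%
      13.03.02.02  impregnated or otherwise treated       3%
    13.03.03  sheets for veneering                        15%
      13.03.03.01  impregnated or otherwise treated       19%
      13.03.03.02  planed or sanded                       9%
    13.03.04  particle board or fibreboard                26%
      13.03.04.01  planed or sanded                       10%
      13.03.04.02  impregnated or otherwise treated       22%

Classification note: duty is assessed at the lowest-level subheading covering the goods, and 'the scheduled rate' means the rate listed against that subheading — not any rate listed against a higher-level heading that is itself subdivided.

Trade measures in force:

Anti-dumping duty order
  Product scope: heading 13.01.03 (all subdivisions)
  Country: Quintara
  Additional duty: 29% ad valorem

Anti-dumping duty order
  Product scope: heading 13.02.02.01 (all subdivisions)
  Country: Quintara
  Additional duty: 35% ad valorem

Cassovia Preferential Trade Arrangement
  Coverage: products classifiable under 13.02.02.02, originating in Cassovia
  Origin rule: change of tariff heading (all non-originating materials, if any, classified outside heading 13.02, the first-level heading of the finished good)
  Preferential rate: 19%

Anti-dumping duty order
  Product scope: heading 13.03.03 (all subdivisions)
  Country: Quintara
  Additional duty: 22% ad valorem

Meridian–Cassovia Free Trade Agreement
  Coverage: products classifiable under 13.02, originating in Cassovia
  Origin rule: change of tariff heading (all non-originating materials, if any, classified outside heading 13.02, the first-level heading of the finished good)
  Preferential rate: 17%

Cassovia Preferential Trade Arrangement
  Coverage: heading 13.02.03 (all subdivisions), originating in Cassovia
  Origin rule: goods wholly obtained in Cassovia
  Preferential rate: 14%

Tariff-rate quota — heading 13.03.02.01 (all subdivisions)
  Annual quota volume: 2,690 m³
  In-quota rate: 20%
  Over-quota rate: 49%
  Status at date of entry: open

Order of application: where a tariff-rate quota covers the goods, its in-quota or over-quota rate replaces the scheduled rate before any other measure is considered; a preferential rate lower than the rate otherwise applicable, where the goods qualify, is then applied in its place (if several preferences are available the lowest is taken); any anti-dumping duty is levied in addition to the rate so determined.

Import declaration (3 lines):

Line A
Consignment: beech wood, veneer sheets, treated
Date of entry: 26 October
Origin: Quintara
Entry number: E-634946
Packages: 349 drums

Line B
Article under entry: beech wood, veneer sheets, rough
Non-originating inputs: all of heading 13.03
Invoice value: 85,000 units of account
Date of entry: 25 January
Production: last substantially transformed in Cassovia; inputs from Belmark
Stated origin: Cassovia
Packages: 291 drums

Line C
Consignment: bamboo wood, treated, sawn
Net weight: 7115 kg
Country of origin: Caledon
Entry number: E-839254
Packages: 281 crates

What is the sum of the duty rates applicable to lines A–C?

Line A: beech → 13.02; veneer sheets → 13.02.03; treated → 13.02.03.03. Scheduled 31%. No special measure applies. → 31%.
Line B: beech → 13.02; veneer sheets → 13.02.03; rough → 13.02.03.02. Scheduled 13%. Cassovia agreement on 13.02.02.02: 13.02.03.02 not covered; Cassovia agreement on 13.02: CTH met → 17% available; Cassovia agreement on 13.02.03: not wholly obtained; preference 17% not lower than 13% → no reduction. → 13%.
Line C: bamboo → 13.01; sawn → 13.01.03; treated → 13.01.03.01. Scheduled 31%. No special measure applies. → 31%.
Sum: 31% + 13% + 31% = 75%.

75%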